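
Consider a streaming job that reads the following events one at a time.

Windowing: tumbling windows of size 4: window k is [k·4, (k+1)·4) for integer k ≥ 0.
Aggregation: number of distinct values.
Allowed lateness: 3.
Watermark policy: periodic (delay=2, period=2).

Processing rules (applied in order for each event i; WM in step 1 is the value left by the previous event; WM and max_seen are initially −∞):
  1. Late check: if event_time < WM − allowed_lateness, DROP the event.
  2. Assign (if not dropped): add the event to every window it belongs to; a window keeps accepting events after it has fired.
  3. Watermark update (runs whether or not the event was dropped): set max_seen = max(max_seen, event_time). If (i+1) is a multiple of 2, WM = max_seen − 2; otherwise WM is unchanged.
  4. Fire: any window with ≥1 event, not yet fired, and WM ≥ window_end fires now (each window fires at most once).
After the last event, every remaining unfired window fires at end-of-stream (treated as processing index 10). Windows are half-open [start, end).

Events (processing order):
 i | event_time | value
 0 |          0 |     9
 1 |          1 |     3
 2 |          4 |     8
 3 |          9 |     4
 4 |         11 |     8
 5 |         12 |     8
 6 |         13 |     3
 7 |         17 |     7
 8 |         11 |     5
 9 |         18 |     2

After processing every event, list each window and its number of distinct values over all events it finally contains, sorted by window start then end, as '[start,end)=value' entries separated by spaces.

i=0 t=0 v=9: → [0,4); WM=−∞
i=1 t=1 v=3: → [0,4); WM=-1
i=2 t=4 v=8: → [4,8); WM=-1
i=3 t=9 v=4: → [8,12); WM=7; [0,4) fires=2
i=4 t=11 v=8: → [8,12); WM=7
i=5 t=12 v=8: → [12,16); WM=10; [4,8) fires=1
i=6 t=13 v=3: → [12,16); WM=10
i=7 t=17 v=7: → [16,20); WM=15; [8,12) fires=2
i=8 t=11 v=5: DROP (t<15-3); WM=15
i=9 t=18 v=2: → [16,20); WM=16; [12,16) fires=2

[0,4)=2 [4,8)=1 [8,12)=2 [12,16)=2 [16,20)=2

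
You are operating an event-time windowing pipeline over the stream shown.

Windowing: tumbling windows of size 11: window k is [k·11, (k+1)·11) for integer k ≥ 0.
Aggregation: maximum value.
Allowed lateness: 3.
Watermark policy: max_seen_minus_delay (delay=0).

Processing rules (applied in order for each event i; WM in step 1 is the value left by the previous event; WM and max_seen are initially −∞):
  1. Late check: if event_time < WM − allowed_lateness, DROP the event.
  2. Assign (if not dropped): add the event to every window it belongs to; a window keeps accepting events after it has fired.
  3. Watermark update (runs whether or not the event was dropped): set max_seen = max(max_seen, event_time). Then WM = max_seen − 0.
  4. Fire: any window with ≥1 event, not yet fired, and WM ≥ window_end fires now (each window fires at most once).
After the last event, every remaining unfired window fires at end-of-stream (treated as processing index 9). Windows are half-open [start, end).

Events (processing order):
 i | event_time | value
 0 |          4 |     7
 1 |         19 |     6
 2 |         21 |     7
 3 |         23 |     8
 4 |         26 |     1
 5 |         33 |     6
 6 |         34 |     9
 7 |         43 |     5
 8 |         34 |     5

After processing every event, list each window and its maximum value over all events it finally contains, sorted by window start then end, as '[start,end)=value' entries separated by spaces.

i=0 t=4 v=7: → [0,11); WM=4
i=1 t=19 v=6: → [11,22); WM=19; [0,11) fires=7
i=2 t=21 v=7: → [11,22); WM=21
i=3 t=23 v=8: → [22,33); WM=23; [11,22) fires=7
i=4 t=26 v=1: → [22,33); WM=26
i=5 t=33 v=6: → [33,44); WM=33; [22,33) fires=8
i=6 t=34 v=9: → [33,44); WM=34
i=7 t=43 v=5: → [33,44); WM=43
i=8 t=34 v=5: DROP (t<43-3); WM=43

[0,11)=7 [11,22)=7 [22,33)=8 [33,44)=9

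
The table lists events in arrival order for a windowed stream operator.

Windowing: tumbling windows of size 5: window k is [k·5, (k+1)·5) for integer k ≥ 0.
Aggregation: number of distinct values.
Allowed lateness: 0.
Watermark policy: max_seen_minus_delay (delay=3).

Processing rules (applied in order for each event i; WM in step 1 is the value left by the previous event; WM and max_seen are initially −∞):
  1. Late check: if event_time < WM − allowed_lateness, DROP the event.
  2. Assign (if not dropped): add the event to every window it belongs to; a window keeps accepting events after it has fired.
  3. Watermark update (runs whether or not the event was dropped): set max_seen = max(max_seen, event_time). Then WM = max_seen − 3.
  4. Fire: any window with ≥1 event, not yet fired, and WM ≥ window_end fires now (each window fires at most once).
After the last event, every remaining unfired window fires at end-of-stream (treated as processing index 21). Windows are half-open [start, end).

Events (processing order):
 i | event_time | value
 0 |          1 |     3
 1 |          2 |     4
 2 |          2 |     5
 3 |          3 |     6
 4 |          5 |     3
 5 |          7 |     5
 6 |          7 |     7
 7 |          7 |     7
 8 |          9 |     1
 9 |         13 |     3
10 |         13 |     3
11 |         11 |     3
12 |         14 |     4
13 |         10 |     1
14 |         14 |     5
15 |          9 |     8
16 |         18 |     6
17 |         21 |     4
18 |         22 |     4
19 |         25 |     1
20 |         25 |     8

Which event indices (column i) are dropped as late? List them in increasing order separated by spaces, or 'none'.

13 15

i=0 t=1 v=3: → [0,5); WM=-2
i=1 t=2 v=4: → [0,5); WM=-1
i=2 t=2 v=5: → [0,5); WM=-1
i=3 t=3 v=6: → [0,5); WM=0
i=4 t=5 v=3: → [5,10); WM=2
i=5 t=7 v=5: → [5,10); WM=4
i=6 t=7 v=7: → [5,10); WM=4
i=7 t=7 v=7: → [5,10); WM=4
i=8 t=9 v=1: → [5,10); WM=6; [0,5) fires=4
i=9 t=13 v=3: → [10,15); WM=10; [5,10) fires=4
i=10 t=13 v=3: → [10,15); WM=10
i=11 t=11 v=3: → [10,15); WM=10
i=12 t=14 v=4: → [10,15); WM=11
i=13 t=10 v=1: DROP (t<11-0); WM=11
i=14 t=14 v=5: → [10,15); WM=11
i=15 t=9 v=8: DROP (t<11-0); WM=11
i=16 t=18 v=6: → [15,20); WM=15; [10,15) fires=3
i=17 t=21 v=4: → [20,25); WM=18
i=18 t=22 v=4: → [20,25); WM=19
i=19 t=25 v=1: → [25,30); WM=22; [15,20) fires=1
i=20 t=25 v=8: → [25,30); WM=22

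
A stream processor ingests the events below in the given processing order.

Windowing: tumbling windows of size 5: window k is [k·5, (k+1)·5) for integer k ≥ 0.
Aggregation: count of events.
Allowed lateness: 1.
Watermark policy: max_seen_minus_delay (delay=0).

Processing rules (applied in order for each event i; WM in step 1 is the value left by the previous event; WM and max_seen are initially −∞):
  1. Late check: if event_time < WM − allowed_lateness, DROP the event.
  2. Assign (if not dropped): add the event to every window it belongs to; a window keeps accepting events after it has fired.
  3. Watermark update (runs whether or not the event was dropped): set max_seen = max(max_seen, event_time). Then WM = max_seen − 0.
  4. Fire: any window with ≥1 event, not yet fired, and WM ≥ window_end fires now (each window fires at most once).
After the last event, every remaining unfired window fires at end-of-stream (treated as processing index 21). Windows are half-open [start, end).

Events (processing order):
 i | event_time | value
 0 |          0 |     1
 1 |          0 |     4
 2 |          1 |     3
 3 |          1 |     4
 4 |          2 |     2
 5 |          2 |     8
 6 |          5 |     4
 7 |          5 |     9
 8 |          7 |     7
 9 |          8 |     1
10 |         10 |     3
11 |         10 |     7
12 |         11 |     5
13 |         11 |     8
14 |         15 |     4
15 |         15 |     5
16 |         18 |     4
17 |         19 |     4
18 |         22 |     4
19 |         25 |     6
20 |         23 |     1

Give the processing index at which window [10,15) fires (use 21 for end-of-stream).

i=0 t=0 v=1: → [0,5); WM=0
i=1 t=0 v=4: → [0,5); WM=0
i=2 t=1 v=3: → [0,5); WM=1
i=3 t=1 v=4: → [0,5); WM=1
i=4 t=2 v=2: → [0,5); WM=2
i=5 t=2 v=8: → [0,5); WM=2
i=6 t=5 v=4: → [5,10); WM=5; [0,5) fires=6
i=7 t=5 v=9: → [5,10); WM=5
i=8 t=7 v=7: → [5,10); WM=7
i=9 t=8 v=1: → [5,10); WM=8
i=10 t=10 v=3: → [10,15); WM=10; [5,10) fires=4
i=11 t=10 v=7: → [10,15); WM=10
i=12 t=11 v=5: → [10,15); WM=11
i=13 t=11 v=8: → [10,15); WM=11
i=14 t=15 v=4: → [15,20); WM=15; [10,15) fires=4
i=15 t=15 v=5: → [15,20); WM=15
i=16 t=18 v=4: → [15,20); WM=18
i=17 t=19 v=4: → [15,20); WM=19
i=18 t=22 v=4: → [20,25); WM=22; [15,20) fires=4
i=19 t=25 v=6: → [25,30); WM=25; [20,25) fires=1
i=20 t=23 v=1: DROP (t<25-1); WM=25

14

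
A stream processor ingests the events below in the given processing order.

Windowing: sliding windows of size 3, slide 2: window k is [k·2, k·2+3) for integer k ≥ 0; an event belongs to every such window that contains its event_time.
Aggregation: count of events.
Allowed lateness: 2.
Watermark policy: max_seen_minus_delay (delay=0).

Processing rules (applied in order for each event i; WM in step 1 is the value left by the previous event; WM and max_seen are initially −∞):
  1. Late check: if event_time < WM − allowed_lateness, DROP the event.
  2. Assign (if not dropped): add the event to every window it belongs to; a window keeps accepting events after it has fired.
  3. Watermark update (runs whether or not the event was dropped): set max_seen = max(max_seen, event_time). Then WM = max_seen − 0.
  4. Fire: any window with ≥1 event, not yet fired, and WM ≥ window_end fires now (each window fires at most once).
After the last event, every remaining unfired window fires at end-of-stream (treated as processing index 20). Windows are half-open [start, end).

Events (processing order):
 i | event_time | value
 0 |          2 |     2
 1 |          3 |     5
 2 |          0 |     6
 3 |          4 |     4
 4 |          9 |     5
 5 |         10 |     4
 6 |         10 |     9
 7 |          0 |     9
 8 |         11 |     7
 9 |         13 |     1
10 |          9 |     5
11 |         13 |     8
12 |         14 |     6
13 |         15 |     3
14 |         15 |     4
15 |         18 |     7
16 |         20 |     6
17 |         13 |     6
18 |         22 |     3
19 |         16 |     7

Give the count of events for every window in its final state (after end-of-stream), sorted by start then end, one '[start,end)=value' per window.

i=0 t=2 v=2: → [2,5),[0,3); WM=2
i=1 t=3 v=5: → [2,5); WM=3; [0,3) fires=1
i=2 t=0 v=6: DROP (t<3-2); WM=3
i=3 t=4 v=4: → [4,7),[2,5); WM=4
i=4 t=9 v=5: → [8,11); WM=9; [2,5) fires=3 [4,7) fires=1
i=5 t=10 v=4: → [10,13),[8,11); WM=10
i=6 t=10 v=9: → [10,13),[8,11); WM=10
i=7 t=0 v=9: DROP (t<10-2); WM=10
i=8 t=11 v=7: → [10,13); WM=11; [8,11) fires=3
i=9 t=13 v=1: → [12,15); WM=13; [10,13) fires=3
i=10 t=9 v=5: DROP (t<13-2); WM=13
i=11 t=13 v=8: → [12,15); WM=13
i=12 t=14 v=6: → [14,17),[12,15); WM=14
i=13 t=15 v=3: → [14,17); WM=15; [12,15) fires=3
i=14 t=15 v=4: → [14,17); WM=15
i=15 t=18 v=7: → [18,21),[16,19); WM=18; [14,17) fires=3
i=16 t=20 v=6: → [20,23),[18,21); WM=20; [16,19) fires=1
i=17 t=13 v=6: DROP (t<20-2); WM=20
i=18 t=22 v=3: → [22,25),[20,23); WM=22; [18,21) fires=2
i=19 t=16 v=7: DROP (t<22-2); WM=22

[0,3)=1 [2,5)=3 [4,7)=1 [8,11)=3 [10,13)=3 [12,15)=3 [14,17)=3 [16,19)=1 [18,21)=2 [20,23)=2 [22,25)=1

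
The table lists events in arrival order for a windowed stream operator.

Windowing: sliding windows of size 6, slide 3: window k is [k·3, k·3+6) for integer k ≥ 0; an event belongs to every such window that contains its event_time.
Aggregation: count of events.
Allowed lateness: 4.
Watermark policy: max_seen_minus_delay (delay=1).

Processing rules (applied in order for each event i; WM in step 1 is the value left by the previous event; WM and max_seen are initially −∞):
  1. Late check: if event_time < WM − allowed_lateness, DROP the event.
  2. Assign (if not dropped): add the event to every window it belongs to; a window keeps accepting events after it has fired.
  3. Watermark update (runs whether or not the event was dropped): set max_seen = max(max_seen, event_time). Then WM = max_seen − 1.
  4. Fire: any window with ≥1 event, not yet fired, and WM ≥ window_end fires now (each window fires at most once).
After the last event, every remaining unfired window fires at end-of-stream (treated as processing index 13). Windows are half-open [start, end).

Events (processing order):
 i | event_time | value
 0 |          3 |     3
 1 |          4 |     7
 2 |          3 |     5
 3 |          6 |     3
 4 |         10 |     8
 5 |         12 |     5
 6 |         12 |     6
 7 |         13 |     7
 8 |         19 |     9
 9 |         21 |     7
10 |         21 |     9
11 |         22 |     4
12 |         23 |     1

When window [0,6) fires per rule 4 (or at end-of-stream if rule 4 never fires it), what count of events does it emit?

i=0 t=3 v=3: → [3,9),[0,6); WM=2
i=1 t=4 v=7: → [3,9),[0,6); WM=3
i=2 t=3 v=5: → [3,9),[0,6); WM=3
i=3 t=6 v=3: → [6,12),[3,9); WM=5
i=4 t=10 v=8: → [9,15),[6,12); WM=9; [0,6) fires=3 [3,9) fires=4
i=5 t=12 v=5: → [12,18),[9,15); WM=11
i=6 t=12 v=6: → [12,18),[9,15); WM=11
i=7 t=13 v=7: → [12,18),[9,15); WM=12; [6,12) fires=2
i=8 t=19 v=9: → [18,24),[15,21); WM=18; [9,15) fires=4 [12,18) fires=3
i=9 t=21 v=7: → [21,27),[18,24); WM=20
i=10 t=21 v=9: → [21,27),[18,24); WM=20
i=11 t=22 v=4: → [21,27),[18,24); WM=21; [15,21) fires=1
i=12 t=23 v=1: → [21,27),[18,24); WM=22

3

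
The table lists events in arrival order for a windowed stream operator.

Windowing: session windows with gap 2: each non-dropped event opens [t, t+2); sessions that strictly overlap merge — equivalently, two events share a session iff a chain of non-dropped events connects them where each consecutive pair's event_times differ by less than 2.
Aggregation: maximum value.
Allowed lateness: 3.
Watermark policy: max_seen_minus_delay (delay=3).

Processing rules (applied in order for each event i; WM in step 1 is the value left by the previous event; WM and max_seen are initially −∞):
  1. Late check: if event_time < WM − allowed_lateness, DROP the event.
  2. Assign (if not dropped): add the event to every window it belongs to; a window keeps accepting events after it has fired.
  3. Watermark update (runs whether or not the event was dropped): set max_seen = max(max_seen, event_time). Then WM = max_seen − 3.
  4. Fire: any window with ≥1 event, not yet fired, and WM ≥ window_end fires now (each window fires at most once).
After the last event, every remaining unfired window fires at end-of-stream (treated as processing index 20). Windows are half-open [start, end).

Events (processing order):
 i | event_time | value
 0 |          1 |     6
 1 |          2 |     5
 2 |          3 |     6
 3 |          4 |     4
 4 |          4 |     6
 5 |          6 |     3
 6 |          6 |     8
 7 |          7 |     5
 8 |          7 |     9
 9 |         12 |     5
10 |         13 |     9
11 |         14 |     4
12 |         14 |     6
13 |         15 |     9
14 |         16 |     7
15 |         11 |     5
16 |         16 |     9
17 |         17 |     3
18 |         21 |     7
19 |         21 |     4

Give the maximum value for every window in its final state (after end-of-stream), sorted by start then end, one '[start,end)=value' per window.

[1,6)=6 [6,9)=9 [11,19)=9 [21,23)=7

i=0 t=1 v=6: → [1,3); WM=-2
i=1 t=2 v=5: → [1,4); WM=-1
i=2 t=3 v=6: → [1,5); WM=0
i=3 t=4 v=4: → [1,6); WM=1
i=4 t=4 v=6: → [1,6); WM=1
i=5 t=6 v=3: → [6,8); WM=3
i=6 t=6 v=8: → [6,8); WM=3
i=7 t=7 v=5: → [6,9); WM=4
i=8 t=7 v=9: → [6,9); WM=4
i=9 t=12 v=5: → [12,14); WM=9
i=10 t=13 v=9: → [12,15); WM=10
i=11 t=14 v=4: → [12,16); WM=11
i=12 t=14 v=6: → [12,16); WM=11
i=13 t=15 v=9: → [12,17); WM=12
i=14 t=16 v=7: → [12,18); WM=13
i=15 t=11 v=5: → [11,18); WM=13
i=16 t=16 v=9: → [11,18); WM=13
i=17 t=17 v=3: → [11,19); WM=14
i=18 t=21 v=7: → [21,23); WM=18
i=19 t=21 v=4: → [21,23); WM=18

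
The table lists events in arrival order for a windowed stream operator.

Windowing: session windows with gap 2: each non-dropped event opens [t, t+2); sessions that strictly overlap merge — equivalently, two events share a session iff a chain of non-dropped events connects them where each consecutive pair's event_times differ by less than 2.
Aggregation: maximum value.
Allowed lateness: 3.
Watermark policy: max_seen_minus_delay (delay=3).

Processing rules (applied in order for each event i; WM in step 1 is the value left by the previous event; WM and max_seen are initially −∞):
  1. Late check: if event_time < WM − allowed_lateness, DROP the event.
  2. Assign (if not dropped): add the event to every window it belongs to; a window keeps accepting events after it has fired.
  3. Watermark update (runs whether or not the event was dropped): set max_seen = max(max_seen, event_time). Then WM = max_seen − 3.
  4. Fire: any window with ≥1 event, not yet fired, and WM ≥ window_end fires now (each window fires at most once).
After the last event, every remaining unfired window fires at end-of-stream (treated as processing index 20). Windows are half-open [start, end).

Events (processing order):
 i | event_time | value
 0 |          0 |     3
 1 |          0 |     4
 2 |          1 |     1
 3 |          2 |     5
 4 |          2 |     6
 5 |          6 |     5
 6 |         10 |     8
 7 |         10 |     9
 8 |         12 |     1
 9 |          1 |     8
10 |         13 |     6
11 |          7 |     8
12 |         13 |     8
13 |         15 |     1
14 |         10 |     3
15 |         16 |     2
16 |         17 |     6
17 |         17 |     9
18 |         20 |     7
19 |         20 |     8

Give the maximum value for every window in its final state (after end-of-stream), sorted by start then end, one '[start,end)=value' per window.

i=0 t=0 v=3: → [0,2); WM=-3
i=1 t=0 v=4: → [0,2); WM=-3
i=2 t=1 v=1: → [0,3); WM=-2
i=3 t=2 v=5: → [0,4); WM=-1
i=4 t=2 v=6: → [0,4); WM=-1
i=5 t=6 v=5: → [6,8); WM=3
i=6 t=10 v=8: → [10,12); WM=7
i=7 t=10 v=9: → [10,12); WM=7
i=8 t=12 v=1: → [12,14); WM=9
i=9 t=1 v=8: DROP (t<9-3); WM=9
i=10 t=13 v=6: → [12,15); WM=10
i=11 t=7 v=8: → [6,9); WM=10
i=12 t=13 v=8: → [12,15); WM=10
i=13 t=15 v=1: → [15,17); WM=12
i=14 t=10 v=3: → [10,12); WM=12
i=15 t=16 v=2: → [15,18); WM=13
i=16 t=17 v=6: → [15,19); WM=14
i=17 t=17 v=9: → [15,19); WM=14
i=18 t=20 v=7: → [20,22); WM=17
i=19 t=20 v=8: → [20,22); WM=17

[0,4)=6 [6,9)=8 [10,12)=9 [12,15)=8 [15,19)=9 [20,22)=8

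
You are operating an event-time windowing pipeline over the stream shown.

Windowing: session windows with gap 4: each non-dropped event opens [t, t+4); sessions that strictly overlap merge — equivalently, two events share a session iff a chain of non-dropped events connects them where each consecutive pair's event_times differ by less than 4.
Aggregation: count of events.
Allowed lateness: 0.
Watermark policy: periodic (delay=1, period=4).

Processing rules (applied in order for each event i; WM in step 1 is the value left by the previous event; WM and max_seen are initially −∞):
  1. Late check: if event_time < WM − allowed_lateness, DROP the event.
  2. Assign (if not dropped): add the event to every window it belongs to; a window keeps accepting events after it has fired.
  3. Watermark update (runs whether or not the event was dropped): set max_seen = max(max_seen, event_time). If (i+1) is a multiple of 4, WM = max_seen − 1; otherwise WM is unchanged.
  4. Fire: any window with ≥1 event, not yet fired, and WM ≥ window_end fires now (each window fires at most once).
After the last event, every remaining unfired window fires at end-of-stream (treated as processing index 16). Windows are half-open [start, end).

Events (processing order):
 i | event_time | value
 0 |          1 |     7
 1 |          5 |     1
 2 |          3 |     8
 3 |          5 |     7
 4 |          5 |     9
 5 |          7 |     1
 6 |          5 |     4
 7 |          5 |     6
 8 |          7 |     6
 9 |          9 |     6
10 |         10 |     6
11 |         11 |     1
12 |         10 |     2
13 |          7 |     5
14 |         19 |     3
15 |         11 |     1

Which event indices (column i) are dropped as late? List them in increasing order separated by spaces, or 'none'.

i=0 t=1 v=7: → [1,5); WM=−∞
i=1 t=5 v=1: → [5,9); WM=−∞
i=2 t=3 v=8: → [1,9); WM=−∞
i=3 t=5 v=7: → [1,9); WM=4
i=4 t=5 v=9: → [1,9); WM=4
i=5 t=7 v=1: → [1,11); WM=4
i=6 t=5 v=4: → [1,11); WM=4
i=7 t=5 v=6: → [1,11); WM=6
i=8 t=7 v=6: → [1,11); WM=6
i=9 t=9 v=6: → [1,13); WM=6
i=10 t=10 v=6: → [1,14); WM=6
i=11 t=11 v=1: → [1,15); WM=10
i=12 t=10 v=2: → [1,15); WM=10
i=13 t=7 v=5: DROP (t<10-0); WM=10
i=14 t=19 v=3: → [19,23); WM=10
i=15 t=11 v=1: → [1,15); WM=18

13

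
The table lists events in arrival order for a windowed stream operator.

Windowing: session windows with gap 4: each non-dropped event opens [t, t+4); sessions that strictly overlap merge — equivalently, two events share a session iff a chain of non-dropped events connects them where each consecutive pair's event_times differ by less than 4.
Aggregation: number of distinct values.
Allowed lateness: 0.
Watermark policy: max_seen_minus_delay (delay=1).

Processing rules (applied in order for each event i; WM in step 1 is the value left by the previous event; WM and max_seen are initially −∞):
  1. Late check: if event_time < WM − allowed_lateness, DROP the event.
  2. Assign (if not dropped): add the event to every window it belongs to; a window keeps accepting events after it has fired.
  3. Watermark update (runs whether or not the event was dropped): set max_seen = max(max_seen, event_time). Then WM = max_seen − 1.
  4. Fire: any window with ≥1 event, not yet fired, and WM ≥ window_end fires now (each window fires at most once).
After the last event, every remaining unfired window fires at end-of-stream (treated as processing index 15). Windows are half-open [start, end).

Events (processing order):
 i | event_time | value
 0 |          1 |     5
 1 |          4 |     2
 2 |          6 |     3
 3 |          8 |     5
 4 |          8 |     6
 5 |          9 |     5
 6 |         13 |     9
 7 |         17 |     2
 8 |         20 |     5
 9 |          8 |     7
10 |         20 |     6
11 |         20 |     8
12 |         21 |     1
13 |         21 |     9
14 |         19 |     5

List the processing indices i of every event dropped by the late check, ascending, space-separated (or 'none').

i=0 t=1 v=5: → [1,5); WM=0
i=1 t=4 v=2: → [1,8); WM=3
i=2 t=6 v=3: → [1,10); WM=5
i=3 t=8 v=5: → [1,12); WM=7
i=4 t=8 v=6: → [1,12); WM=7
i=5 t=9 v=5: → [1,13); WM=8
i=6 t=13 v=9: → [13,17); WM=12
i=7 t=17 v=2: → [17,21); WM=16
i=8 t=20 v=5: → [17,24); WM=19
i=9 t=8 v=7: DROP (t<19-0); WM=19
i=10 t=20 v=6: → [17,24); WM=19
i=11 t=20 v=8: → [17,24); WM=19
i=12 t=21 v=1: → [17,25); WM=20
i=13 t=21 v=9: → [17,25); WM=20
i=14 t=19 v=5: DROP (t<20-0); WM=20

9 14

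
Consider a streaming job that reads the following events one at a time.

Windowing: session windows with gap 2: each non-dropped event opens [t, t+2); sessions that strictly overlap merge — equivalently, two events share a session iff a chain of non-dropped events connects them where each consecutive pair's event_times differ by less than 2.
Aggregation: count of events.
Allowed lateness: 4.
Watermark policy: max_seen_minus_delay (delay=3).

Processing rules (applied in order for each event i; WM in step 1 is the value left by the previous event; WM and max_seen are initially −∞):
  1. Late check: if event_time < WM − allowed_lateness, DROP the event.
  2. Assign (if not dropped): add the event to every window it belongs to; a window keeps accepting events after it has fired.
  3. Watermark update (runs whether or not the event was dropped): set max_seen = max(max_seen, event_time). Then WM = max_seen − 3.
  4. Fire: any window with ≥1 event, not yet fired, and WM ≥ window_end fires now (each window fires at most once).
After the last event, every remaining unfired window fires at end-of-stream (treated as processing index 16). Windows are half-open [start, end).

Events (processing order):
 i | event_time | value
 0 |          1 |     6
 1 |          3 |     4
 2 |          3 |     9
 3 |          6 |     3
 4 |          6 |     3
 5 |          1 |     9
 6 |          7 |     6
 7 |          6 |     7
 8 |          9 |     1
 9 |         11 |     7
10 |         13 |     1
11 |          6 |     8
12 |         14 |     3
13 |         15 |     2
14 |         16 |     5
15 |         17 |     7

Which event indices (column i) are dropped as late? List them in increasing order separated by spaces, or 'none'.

none

i=0 t=1 v=6: → [1,3); WM=-2
i=1 t=3 v=4: → [3,5); WM=0
i=2 t=3 v=9: → [3,5); WM=0
i=3 t=6 v=3: → [6,8); WM=3
i=4 t=6 v=3: → [6,8); WM=3
i=5 t=1 v=9: → [1,3); WM=3
i=6 t=7 v=6: → [6,9); WM=4
i=7 t=6 v=7: → [6,9); WM=4
i=8 t=9 v=1: → [9,11); WM=6
i=9 t=11 v=7: → [11,13); WM=8
i=10 t=13 v=1: → [13,15); WM=10
i=11 t=6 v=8: → [6,9); WM=10
i=12 t=14 v=3: → [13,16); WM=11
i=13 t=15 v=2: → [13,17); WM=12
i=14 t=16 v=5: → [13,18); WM=13
i=15 t=17 v=7: → [13,19); WM=14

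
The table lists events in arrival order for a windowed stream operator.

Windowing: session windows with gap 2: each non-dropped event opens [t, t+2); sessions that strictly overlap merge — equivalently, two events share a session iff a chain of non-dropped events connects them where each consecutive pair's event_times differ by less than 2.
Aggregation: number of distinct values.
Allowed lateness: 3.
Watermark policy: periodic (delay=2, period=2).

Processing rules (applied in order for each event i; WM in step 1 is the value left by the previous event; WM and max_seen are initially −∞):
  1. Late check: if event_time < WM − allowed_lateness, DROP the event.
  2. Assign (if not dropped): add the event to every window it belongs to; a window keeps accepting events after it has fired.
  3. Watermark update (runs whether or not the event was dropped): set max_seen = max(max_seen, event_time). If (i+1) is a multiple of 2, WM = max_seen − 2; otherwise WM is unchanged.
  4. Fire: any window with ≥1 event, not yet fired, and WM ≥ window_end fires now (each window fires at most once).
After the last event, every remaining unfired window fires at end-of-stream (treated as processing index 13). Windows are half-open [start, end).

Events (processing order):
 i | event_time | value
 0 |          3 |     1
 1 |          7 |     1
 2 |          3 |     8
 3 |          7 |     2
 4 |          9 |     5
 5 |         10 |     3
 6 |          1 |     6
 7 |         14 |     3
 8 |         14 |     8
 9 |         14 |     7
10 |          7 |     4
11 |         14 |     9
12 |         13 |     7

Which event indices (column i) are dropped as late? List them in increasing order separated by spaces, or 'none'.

i=0 t=3 v=1: → [3,5); WM=−∞
i=1 t=7 v=1: → [7,9); WM=5
i=2 t=3 v=8: → [3,5); WM=5
i=3 t=7 v=2: → [7,9); WM=5
i=4 t=9 v=5: → [9,11); WM=5
i=5 t=10 v=3: → [9,12); WM=8
i=6 t=1 v=6: DROP (t<8-3); WM=8
i=7 t=14 v=3: → [14,16); WM=12
i=8 t=14 v=8: → [14,16); WM=12
i=9 t=14 v=7: → [14,16); WM=12
i=10 t=7 v=4: DROP (t<12-3); WM=12
i=11 t=14 v=9: → [14,16); WM=12
i=12 t=13 v=7: → [13,16); WM=12

6 10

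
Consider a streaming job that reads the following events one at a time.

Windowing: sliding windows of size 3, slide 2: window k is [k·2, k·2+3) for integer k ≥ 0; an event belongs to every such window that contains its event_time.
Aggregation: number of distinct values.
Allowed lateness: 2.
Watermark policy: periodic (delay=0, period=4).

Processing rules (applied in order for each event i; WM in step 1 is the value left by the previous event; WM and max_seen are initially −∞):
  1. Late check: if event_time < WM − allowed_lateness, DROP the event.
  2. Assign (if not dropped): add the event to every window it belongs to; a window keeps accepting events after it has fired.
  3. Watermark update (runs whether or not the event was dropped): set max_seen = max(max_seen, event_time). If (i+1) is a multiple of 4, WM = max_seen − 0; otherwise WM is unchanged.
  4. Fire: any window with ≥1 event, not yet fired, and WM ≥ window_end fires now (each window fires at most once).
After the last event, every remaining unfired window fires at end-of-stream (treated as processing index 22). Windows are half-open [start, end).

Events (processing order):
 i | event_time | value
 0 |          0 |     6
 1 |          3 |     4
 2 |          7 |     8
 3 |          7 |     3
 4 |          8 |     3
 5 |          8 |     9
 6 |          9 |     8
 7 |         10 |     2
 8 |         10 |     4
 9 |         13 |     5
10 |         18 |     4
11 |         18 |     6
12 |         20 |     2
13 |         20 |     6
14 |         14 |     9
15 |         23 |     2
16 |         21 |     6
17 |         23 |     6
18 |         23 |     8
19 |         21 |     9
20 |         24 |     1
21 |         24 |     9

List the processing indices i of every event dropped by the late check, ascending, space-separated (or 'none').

i=0 t=0 v=6: → [0,3); WM=−∞
i=1 t=3 v=4: → [2,5); WM=−∞
i=2 t=7 v=8: → [6,9); WM=−∞
i=3 t=7 v=3: → [6,9); WM=7; [0,3) fires=1 [2,5) fires=1
i=4 t=8 v=3: → [8,11),[6,9); WM=7
i=5 t=8 v=9: → [8,11),[6,9); WM=7
i=6 t=9 v=8: → [8,11); WM=7
i=7 t=10 v=2: → [10,13),[8,11); WM=10; [6,9) fires=3
i=8 t=10 v=4: → [10,13),[8,11); WM=10
i=9 t=13 v=5: → [12,15); WM=10
i=10 t=18 v=4: → [18,21),[16,19); WM=10
i=11 t=18 v=6: → [18,21),[16,19); WM=18; [8,11) fires=5 [10,13) fires=2 [12,15) fires=1
i=12 t=20 v=2: → [20,23),[18,21); WM=18
i=13 t=20 v=6: → [20,23),[18,21); WM=18
i=14 t=14 v=9: DROP (t<18-2); WM=18
i=15 t=23 v=2: → [22,25); WM=23; [16,19) fires=2 [18,21) fires=3 [20,23) fires=2
i=16 t=21 v=6: → [20,23); WM=23
i=17 t=23 v=6: → [22,25); WM=23
i=18 t=23 v=8: → [22,25); WM=23
i=19 t=21 v=9: → [20,23); WM=23
i=20 t=24 v=1: → [24,27),[22,25); WM=23
i=21 t=24 v=9: → [24,27),[22,25); WM=23

14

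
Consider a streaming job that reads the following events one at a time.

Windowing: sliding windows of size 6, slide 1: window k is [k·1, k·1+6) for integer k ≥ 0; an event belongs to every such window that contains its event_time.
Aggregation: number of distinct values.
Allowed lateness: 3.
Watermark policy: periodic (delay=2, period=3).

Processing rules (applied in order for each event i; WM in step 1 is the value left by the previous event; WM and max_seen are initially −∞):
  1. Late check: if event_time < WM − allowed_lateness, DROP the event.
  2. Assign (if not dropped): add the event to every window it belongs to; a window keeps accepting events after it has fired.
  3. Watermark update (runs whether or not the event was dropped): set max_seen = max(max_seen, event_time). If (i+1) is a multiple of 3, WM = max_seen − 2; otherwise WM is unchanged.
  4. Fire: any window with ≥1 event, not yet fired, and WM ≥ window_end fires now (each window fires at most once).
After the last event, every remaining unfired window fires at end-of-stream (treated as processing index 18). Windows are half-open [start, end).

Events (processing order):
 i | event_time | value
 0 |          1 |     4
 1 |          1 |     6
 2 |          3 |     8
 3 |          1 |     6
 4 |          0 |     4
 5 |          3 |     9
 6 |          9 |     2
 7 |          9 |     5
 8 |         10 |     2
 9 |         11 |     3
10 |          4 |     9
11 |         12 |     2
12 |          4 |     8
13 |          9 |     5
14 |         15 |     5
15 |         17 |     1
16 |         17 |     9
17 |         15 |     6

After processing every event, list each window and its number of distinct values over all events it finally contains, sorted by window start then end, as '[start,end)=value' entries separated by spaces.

i=0 t=1 v=4: → [1,7),[0,6); WM=−∞
i=1 t=1 v=6: → [1,7),[0,6); WM=−∞
i=2 t=3 v=8: → [3,9),[2,8),[1,7),[0,6); WM=1
i=3 t=1 v=6: → [1,7),[0,6); WM=1
i=4 t=0 v=4: → [0,6); WM=1
i=5 t=3 v=9: → [3,9),[2,8),[1,7),[0,6); WM=1
i=6 t=9 v=2: → [9,15),[8,14),[7,13),[6,12),[5,11),[4,10); WM=1
i=7 t=9 v=5: → [9,15),[8,14),[7,13),[6,12),[5,11),[4,10); WM=1
i=8 t=10 v=2: → [10,16),[9,15),[8,14),[7,13),[6,12),[5,11); WM=8; [0,6) fires=4 [1,7) fires=4 [2,8) fires=2
i=9 t=11 v=3: → [11,17),[10,16),[9,15),[8,14),[7,13),[6,12); WM=8
i=10 t=4 v=9: DROP (t<8-3); WM=8
i=11 t=12 v=2: → [12,18),[11,17),[10,16),[9,15),[8,14),[7,13); WM=10; [3,9) fires=2 [4,10) fires=2
i=12 t=4 v=8: DROP (t<10-3); WM=10
i=13 t=9 v=5: → [9,15),[8,14),[7,13),[6,12),[5,11),[4,10); WM=10
i=14 t=15 v=5: → [15,21),[14,20),[13,19),[12,18),[11,17),[10,16); WM=13; [5,11) fires=2 [6,12) fires=3 [7,13) fires=3
i=15 t=17 v=1: → [17,23),[16,22),[15,21),[14,20),[13,19),[12,18); WM=13
i=16 t=17 v=9: → [17,23),[16,22),[15,21),[14,20),[13,19),[12,18); WM=13
i=17 t=15 v=6: → [15,21),[14,20),[13,19),[12,18),[11,17),[10,16); WM=15; [8,14) fires=3 [9,15) fires=3

[0,6)=4 [1,7)=4 [2,8)=2 [3,9)=2 [4,10)=2 [5,11)=2 [6,12)=3 [7,13)=3 [8,14)=3 [9,15)=3 [10,16)=4 [11,17)=4 [12,18)=5 [13,19)=4 [14,20)=4 [15,21)=4 [16,22)=2 [17,23)=2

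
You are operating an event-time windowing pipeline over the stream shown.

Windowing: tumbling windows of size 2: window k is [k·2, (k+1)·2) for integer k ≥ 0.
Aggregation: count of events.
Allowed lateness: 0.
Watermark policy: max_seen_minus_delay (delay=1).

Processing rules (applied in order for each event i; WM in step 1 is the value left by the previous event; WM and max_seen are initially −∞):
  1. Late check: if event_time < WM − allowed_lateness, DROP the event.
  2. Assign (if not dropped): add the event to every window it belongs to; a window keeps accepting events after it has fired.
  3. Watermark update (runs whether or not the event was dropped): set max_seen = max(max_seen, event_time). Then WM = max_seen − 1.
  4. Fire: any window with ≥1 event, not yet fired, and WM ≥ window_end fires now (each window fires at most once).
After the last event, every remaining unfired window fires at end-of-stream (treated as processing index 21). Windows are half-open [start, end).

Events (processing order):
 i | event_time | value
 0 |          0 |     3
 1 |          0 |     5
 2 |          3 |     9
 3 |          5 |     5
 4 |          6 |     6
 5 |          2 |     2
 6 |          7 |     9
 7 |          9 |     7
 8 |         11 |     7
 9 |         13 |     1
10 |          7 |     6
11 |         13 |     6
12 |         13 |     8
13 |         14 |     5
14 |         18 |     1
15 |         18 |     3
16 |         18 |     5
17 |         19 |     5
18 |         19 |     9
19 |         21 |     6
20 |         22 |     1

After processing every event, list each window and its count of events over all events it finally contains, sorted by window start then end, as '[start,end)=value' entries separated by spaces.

i=0 t=0 v=3: → [0,2); WM=-1
i=1 t=0 v=5: → [0,2); WM=-1
i=2 t=3 v=9: → [2,4); WM=2; [0,2) fires=2
i=3 t=5 v=5: → [4,6); WM=4; [2,4) fires=1
i=4 t=6 v=6: → [6,8); WM=5
i=5 t=2 v=2: DROP (t<5-0); WM=5
i=6 t=7 v=9: → [6,8); WM=6; [4,6) fires=1
i=7 t=9 v=7: → [8,10); WM=8; [6,8) fires=2
i=8 t=11 v=7: → [10,12); WM=10; [8,10) fires=1
i=9 t=13 v=1: → [12,14); WM=12; [10,12) fires=1
i=10 t=7 v=6: DROP (t<12-0); WM=12
i=11 t=13 v=6: → [12,14); WM=12
i=12 t=13 v=8: → [12,14); WM=12
i=13 t=14 v=5: → [14,16); WM=13
i=14 t=18 v=1: → [18,20); WM=17; [12,14) fires=3 [14,16) fires=1
i=15 t=18 v=3: → [18,20); WM=17
i=16 t=18 v=5: → [18,20); WM=17
i=17 t=19 v=5: → [18,20); WM=18
i=18 t=19 v=9: → [18,20); WM=18
i=19 t=21 v=6: → [20,22); WM=20; [18,20) fires=5
i=20 t=22 v=1: → [22,24); WM=21

[0,2)=2 [2,4)=1 [4,6)=1 [6,8)=2 [8,10)=1 [10,12)=1 [12,14)=3 [14,16)=1 [18,20)=5 [20,22)=1 [22,24)=1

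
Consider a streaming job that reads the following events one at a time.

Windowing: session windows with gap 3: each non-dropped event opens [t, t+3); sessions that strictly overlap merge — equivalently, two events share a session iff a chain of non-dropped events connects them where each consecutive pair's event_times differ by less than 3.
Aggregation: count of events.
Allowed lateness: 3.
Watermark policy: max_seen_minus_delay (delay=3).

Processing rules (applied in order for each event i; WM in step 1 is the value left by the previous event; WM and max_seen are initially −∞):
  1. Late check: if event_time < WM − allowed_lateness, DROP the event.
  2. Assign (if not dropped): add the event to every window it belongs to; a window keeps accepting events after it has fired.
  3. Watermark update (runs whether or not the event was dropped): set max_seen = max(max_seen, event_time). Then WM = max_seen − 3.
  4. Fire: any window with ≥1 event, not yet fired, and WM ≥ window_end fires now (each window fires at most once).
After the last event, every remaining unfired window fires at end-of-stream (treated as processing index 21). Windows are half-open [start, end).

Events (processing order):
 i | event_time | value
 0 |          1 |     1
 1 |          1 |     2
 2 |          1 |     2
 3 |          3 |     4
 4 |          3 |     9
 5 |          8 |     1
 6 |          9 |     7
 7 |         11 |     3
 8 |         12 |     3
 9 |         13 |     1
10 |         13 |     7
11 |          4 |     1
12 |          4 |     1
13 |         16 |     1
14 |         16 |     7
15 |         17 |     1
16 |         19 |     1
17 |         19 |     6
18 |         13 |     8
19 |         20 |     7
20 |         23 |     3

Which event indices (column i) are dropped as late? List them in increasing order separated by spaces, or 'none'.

11 12

i=0 t=1 v=1: → [1,4); WM=-2
i=1 t=1 v=2: → [1,4); WM=-2
i=2 t=1 v=2: → [1,4); WM=-2
i=3 t=3 v=4: → [1,6); WM=0
i=4 t=3 v=9: → [1,6); WM=0
i=5 t=8 v=1: → [8,11); WM=5
i=6 t=9 v=7: → [8,12); WM=6
i=7 t=11 v=3: → [8,14); WM=8
i=8 t=12 v=3: → [8,15); WM=9
i=9 t=13 v=1: → [8,16); WM=10
i=10 t=13 v=7: → [8,16); WM=10
i=11 t=4 v=1: DROP (t<10-3); WM=10
i=12 t=4 v=1: DROP (t<10-3); WM=10
i=13 t=16 v=1: → [16,19); WM=13
i=14 t=16 v=7: → [16,19); WM=13
i=15 t=17 v=1: → [16,20); WM=14
i=16 t=19 v=1: → [16,22); WM=16
i=17 t=19 v=6: → [16,22); WM=16
i=18 t=13 v=8: → [8,16); WM=16
i=19 t=20 v=7: → [16,23); WM=17
i=20 t=23 v=3: → [23,26); WM=20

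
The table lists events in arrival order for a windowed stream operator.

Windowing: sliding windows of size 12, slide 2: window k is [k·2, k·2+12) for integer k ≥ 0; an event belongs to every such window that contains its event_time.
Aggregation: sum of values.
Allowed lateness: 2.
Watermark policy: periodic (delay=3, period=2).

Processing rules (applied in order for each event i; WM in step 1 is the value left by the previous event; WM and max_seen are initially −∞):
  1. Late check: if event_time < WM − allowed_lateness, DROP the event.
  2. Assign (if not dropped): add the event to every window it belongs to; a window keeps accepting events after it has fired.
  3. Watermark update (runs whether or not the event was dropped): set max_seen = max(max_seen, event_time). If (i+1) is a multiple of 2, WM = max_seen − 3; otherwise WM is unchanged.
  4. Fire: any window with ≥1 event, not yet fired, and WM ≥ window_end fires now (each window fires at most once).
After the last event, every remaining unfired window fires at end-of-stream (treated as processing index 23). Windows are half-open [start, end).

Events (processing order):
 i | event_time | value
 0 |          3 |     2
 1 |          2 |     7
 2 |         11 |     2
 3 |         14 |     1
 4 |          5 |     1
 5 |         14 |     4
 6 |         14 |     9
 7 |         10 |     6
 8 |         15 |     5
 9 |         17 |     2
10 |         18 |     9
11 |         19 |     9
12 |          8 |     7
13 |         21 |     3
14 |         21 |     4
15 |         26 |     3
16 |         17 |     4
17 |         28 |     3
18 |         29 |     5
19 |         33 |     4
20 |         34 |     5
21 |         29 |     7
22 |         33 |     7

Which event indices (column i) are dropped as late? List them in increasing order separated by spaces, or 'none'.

4 12 16

i=0 t=3 v=2: → [2,14),[0,12); WM=−∞
i=1 t=2 v=7: → [2,14),[0,12); WM=0
i=2 t=11 v=2: → [10,22),[8,20),[6,18),[4,16),[2,14),[0,12); WM=0
i=3 t=14 v=1: → [14,26),[12,24),[10,22),[8,20),[6,18),[4,16); WM=11
i=4 t=5 v=1: DROP (t<11-2); WM=11
i=5 t=14 v=4: → [14,26),[12,24),[10,22),[8,20),[6,18),[4,16); WM=11
i=6 t=14 v=9: → [14,26),[12,24),[10,22),[8,20),[6,18),[4,16); WM=11
i=7 t=10 v=6: → [10,22),[8,20),[6,18),[4,16),[2,14),[0,12); WM=11
i=8 t=15 v=5: → [14,26),[12,24),[10,22),[8,20),[6,18),[4,16); WM=11
i=9 t=17 v=2: → [16,28),[14,26),[12,24),[10,22),[8,20),[6,18); WM=14; [0,12) fires=17 [2,14) fires=17
i=10 t=18 v=9: → [18,30),[16,28),[14,26),[12,24),[10,22),[8,20); WM=14
i=11 t=19 v=9: → [18,30),[16,28),[14,26),[12,24),[10,22),[8,20); WM=16; [4,16) fires=27
i=12 t=8 v=7: DROP (t<16-2); WM=16
i=13 t=21 v=3: → [20,32),[18,30),[16,28),[14,26),[12,24),[10,22); WM=18; [6,18) fires=29
i=14 t=21 v=4: → [20,32),[18,30),[16,28),[14,26),[12,24),[10,22); WM=18
i=15 t=26 v=3: → [26,38),[24,36),[22,34),[20,32),[18,30),[16,28); WM=23; [8,20) fires=47 [10,22) fires=54
i=16 t=17 v=4: DROP (t<23-2); WM=23
i=17 t=28 v=3: → [28,40),[26,38),[24,36),[22,34),[20,32),[18,30); WM=25; [12,24) fires=46
i=18 t=29 v=5: → [28,40),[26,38),[24,36),[22,34),[20,32),[18,30); WM=25
i=19 t=33 v=4: → [32,44),[30,42),[28,40),[26,38),[24,36),[22,34); WM=30; [14,26) fires=46 [16,28) fires=30 [18,30) fires=36
i=20 t=34 v=5: → [34,46),[32,44),[30,42),[28,40),[26,38),[24,36); WM=30
i=21 t=29 v=7: → [28,40),[26,38),[24,36),[22,34),[20,32),[18,30); WM=31
i=22 t=33 v=7: → [32,44),[30,42),[28,40),[26,38),[24,36),[22,34); WM=31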